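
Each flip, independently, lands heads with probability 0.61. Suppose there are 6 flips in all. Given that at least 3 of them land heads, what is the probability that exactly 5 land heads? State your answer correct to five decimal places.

0.23688

X ~ Binomial(6, 0.61). Want P(X=5 | X≥3) = P(X=5) / P(X≥3).
P(X=5) = C(6,5)·0.61^5·0.39^1 = 0.1976355
P(X≥3) = 1 − 0.0035187 − 0.0330221 − 0.1291247 = 0.8343345
Ratio = 0.1976355 / 0.8343345 = 0.2368781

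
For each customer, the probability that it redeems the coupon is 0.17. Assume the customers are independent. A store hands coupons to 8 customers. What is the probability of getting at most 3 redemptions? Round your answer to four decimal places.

0.9672

X ~ Binomial(8, 0.17); P(X ≤ 3) = Σ C(8,k) p^k (1−p)^(8−k) over k:
  k=0: C(8,0)·0.17^0·0.83^8 = 0.225229
  k=1: C(8,1)·0.17^1·0.83^7 = 0.369050
  k=2: C(8,2)·0.17^2·0.83^6 = 0.264560
  k=3: C(8,3)·0.17^3·0.83^5 = 0.108374
Total = 0.967214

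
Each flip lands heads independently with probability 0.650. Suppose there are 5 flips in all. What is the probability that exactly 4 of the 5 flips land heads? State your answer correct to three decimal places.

0.312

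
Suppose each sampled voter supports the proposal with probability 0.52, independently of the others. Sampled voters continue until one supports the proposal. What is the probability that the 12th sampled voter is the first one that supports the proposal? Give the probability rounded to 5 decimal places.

0.00016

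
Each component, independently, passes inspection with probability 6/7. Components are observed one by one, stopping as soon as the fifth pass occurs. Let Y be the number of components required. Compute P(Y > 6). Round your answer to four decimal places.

0.2069

Needing more than 6 components ⇔ fewer than 5 successes in the first 6. With X ~ Binomial(6, 0.857143), P(Y > 6) = P(X ≤ 4).
  k=0: C(6,0)·0.857143^0·0.142857^6 = 0.000008
  k=1: C(6,1)·0.857143^1·0.142857^5 = 0.000306
  k=2: C(6,2)·0.857143^2·0.142857^4 = 0.004590
  k=3: C(6,3)·0.857143^3·0.142857^3 = 0.036719
  k=4: C(6,4)·0.857143^4·0.142857^2 = 0.165237
P(X ≤ 4) = 0.206861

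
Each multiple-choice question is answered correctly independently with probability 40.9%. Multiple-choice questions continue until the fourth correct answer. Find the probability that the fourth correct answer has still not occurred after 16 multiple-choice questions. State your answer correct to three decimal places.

0.057

Needing more than 16 multiple-choice questions ⇔ fewer than 4 successes in the first 16. With X ~ Binomial(16, 0.409), P(Y > 16) = P(X ≤ 3).
  k=0: C(16,0)·0.409^0·0.591^16 = 0.00022
  k=1: C(16,1)·0.409^1·0.591^15 = 0.00245
  k=2: C(16,2)·0.409^2·0.591^14 = 0.01273
  k=3: C(16,3)·0.409^3·0.591^13 = 0.04111
P(X ≤ 3) = 0.05652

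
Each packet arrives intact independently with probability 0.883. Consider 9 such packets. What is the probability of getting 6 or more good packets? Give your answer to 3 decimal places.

0.985

X ~ Binomial(9, 0.883); P(X ≥ 6) = Σ C(9,k) p^k (1−p)^(9−k) over k:
  k=6: C(9,6)·0.883^6·0.117^3 = 0.06377
  k=7: C(9,7)·0.883^7·0.117^2 = 0.20625
  k=8: C(9,8)·0.883^8·0.117^1 = 0.38915
  k=9: C(9,9)·0.883^9·0.117^0 = 0.32632
Total = 0.98549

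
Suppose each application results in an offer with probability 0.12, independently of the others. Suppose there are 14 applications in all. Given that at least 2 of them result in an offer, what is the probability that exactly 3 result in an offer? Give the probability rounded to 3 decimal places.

X ~ Binomial(14, 0.12). Want P(X=3 | X≥2) = P(X=3) / P(X≥2).
P(X=3) = C(14,3)·0.12^3·0.88^11 = 0.15415
P(X≥2) = 1 − 0.16702 − 0.31885 = 0.51414
Ratio = 0.15415 / 0.51414 = 0.29983

0.300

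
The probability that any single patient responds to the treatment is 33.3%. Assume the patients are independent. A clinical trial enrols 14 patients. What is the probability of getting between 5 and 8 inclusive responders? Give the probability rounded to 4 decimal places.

0.5061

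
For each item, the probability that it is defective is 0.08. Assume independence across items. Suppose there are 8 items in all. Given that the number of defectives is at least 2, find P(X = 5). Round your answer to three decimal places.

X ~ Binomial(8, 0.08). Want P(X=5 | X≥2) = P(X=5) / P(X≥2).
P(X=5) = C(8,5)·0.08^5·0.92^3 = 0.00014
P(X≥2) = 1 − 0.51322 − 0.35702 = 0.12976
Ratio = 0.00014 / 0.12976 = 0.00110

0.001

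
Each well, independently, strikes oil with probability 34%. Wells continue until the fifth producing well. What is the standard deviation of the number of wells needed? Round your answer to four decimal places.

5.3429

Y = total wells until the fifth success; negative binomial with r=5, p=0.34.
SD(Y) = √[r(1−p)/p²] = √(28.546713) = 5.342912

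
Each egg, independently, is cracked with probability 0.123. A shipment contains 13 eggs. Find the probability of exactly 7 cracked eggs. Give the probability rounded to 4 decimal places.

0.0003

X ~ Binomial(n=13, p=0.123).
P(X=7) = C(13,7) · p^7 · (1−p)^6
= 1716 · 4.2593e-07 · 0.45499 = 0.000333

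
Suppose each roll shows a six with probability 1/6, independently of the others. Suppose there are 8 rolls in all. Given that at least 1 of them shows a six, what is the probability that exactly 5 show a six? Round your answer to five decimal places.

0.00543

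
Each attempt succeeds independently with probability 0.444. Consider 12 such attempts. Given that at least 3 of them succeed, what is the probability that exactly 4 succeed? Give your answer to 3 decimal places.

X ~ Binomial(12, 0.444). Want P(X=4 | X≥3) = P(X=4) / P(X≥3).
P(X=4) = C(12,4)·0.444^4·0.556^8 = 0.17569
P(X≥3) = 1 − 0.00087 − 0.00836 − 0.03673 = 0.95403
Ratio = 0.17569 / 0.95403 = 0.18415

0.184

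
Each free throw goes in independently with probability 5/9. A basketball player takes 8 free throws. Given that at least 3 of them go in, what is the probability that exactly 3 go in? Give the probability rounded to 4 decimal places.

0.1817

X ~ Binomial(8, 0.555556). Want P(X=3 | X≥3) = P(X=3) / P(X≥3).
P(X=3) = C(8,3)·0.555556^3·0.444444^5 = 0.166517
P(X≥3) = 1 − 0.001522 − 0.015224 − 0.066607 = 0.916646
Ratio = 0.166517 / 0.916646 = 0.181659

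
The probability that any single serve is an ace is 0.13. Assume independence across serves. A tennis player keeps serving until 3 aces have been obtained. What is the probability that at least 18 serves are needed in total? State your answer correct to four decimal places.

Needing more than 17 serves ⇔ fewer than 3 successes in the first 17. With X ~ Binomial(17, 0.13), P(Y > 17) = P(X ≤ 2).
  k=0: C(17,0)·0.13^0·0.87^17 = 0.093719
  k=1: C(17,1)·0.13^1·0.87^16 = 0.238068
  k=2: C(17,2)·0.13^2·0.87^15 = 0.284587
P(X ≤ 2) = 0.616373

0.6164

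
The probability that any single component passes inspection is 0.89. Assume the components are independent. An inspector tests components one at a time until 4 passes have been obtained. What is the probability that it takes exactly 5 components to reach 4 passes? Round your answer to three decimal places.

Y = trial on which the fourth success occurs; negative binomial, r=4, p=0.89.
P(Y=5) = C(4,3) · p^4 · (1−p)^1
= 4 · 0.62742 · 0.11 = 0.27607

0.276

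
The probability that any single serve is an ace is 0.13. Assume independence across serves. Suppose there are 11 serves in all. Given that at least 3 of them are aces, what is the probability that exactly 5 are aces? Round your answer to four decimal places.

X ~ Binomial(11, 0.13). Want P(X=5 | X≥3) = P(X=5) / P(X≥3).
P(X=5) = C(11,5)·0.13^5·0.87^6 = 0.007438
P(X≥3) = 1 − 0.216128 − 0.355245 − 0.265413 = 0.163213
Ratio = 0.007438 / 0.163213 = 0.045574

0.0456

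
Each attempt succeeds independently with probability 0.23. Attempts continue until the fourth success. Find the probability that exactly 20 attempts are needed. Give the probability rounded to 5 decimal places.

0.04141

Y = trial on which the fourth success occurs; negative binomial, r=4, p=0.23.
P(Y=20) = C(19,3) · p^4 · (1−p)^16
= 969 · 0.0027984 · 0.01527 = 0.0414082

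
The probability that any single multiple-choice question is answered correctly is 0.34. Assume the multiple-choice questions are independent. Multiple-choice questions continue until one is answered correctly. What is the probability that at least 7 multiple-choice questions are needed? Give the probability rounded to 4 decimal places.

0.0827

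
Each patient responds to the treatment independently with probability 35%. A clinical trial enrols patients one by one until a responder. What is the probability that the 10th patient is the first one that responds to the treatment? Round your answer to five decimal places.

Geometric (trials to first success), p = 0.35.
P(Y = 10) = (1−p)^9 · p = 0.020712 · 0.35 = 0.0072492

0.00725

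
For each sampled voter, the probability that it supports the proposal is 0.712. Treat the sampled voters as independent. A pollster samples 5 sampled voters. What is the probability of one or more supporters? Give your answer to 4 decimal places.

P(at least one) = 1 − P(none) = 1 − (1 − 0.712)^5
= 1 − 0.001981 = 0.998019

0.9980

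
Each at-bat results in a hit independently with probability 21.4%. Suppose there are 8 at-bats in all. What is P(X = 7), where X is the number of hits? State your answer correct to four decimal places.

X ~ Binomial(n=8, p=0.214).
P(X=7) = C(8,7) · p^7 · (1−p)^1
= 8 · 2.0554e-05 · 0.786 = 0.000129

0.0001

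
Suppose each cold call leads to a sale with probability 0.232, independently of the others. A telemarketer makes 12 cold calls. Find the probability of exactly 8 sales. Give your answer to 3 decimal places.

0.001

X ~ Binomial(n=12, p=0.232).
P(X=8) = C(12,8) · p^8 · (1−p)^4
= 495 · 8.3927e-06 · 0.34789 = 0.00145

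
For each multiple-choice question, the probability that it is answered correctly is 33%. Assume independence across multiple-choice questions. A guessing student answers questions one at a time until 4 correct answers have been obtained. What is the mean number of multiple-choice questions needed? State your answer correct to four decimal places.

12.1212

Y = total multiple-choice questions until the fourth success; negative binomial with r=4, p=0.33.
E[Y] = r / p = 4 / 0.33 = 12.121212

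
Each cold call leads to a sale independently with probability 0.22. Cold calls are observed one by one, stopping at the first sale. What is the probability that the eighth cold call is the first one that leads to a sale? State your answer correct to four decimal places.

0.0386

Geometric (trials to first success), p = 0.22.
P(Y = 8) = (1−p)^7 · p = 0.17566 · 0.22 = 0.038644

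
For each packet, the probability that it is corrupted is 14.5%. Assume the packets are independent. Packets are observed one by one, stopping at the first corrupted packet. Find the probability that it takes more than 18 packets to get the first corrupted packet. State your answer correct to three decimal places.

Y = number of packets to the first success; geometric, p = 0.145.
P(Y > 18) = P(first 18 all fail) = (1−p)^18 = 0.05962

0.060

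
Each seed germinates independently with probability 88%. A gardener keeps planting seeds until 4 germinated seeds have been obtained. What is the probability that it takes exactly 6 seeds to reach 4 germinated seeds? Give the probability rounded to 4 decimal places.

0.0864

Y = trial on which the fourth success occurs; negative binomial, r=4, p=0.88.
P(Y=6) = C(5,3) · p^4 · (1−p)^2
= 10 · 0.5997 · 0.0144 = 0.086356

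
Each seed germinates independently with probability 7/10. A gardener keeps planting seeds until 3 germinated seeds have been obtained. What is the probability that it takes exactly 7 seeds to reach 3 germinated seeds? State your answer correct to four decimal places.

0.0417

Y = trial on which the third success occurs; negative binomial, r=3, p=0.70.
P(Y=7) = C(6,2) · p^3 · (1−p)^4
= 15 · 0.343 · 0.0081 = 0.041675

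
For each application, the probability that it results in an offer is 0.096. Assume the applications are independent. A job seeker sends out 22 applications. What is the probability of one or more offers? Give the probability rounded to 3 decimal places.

P(at least one) = 1 − P(none) = 1 − (1 − 0.096)^22
= 1 − 0.10857 = 0.89143

0.891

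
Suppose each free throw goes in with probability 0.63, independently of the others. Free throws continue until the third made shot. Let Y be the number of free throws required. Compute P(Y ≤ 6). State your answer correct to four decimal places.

0.8596

Finishing within 6 free throws ⇔ at least 3 successes in the first 6. With X ~ Binomial(6, 0.63), P(Y ≤ 6) = 1 − P(X ≤ 2).
  k=0: C(6,0)·0.63^0·0.37^6 = 0.002566
  k=1: C(6,1)·0.63^1·0.37^5 = 0.026212
  k=2: C(6,2)·0.63^2·0.37^4 = 0.111578
1 − 0.140356 = 0.859644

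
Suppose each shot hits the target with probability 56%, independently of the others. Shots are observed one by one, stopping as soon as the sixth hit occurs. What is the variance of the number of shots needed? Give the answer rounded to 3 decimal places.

Y = total shots until the sixth success; negative binomial with r=6, p=0.56.
Var(Y) = r(1−p)/p² = 6·0.44 / 0.56² = 8.41837

8.418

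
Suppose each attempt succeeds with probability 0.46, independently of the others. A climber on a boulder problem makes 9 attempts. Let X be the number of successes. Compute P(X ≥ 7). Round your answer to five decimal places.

0.05642

X ~ Binomial(9, 0.46); P(X ≥ 7) = Σ C(9,k) p^k (1−p)^(9−k) over k:
  k=7: C(9,7)·0.46^7·0.54^2 = 0.0457504
  k=8: C(9,8)·0.46^8·0.54^1 = 0.0097431
  k=9: C(9,9)·0.46^9·0.54^0 = 0.0009222
Total = 0.0564157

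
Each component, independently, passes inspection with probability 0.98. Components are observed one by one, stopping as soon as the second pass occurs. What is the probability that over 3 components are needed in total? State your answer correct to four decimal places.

0.0012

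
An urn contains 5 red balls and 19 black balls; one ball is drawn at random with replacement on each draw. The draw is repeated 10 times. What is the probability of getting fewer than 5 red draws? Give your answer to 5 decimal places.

0.96138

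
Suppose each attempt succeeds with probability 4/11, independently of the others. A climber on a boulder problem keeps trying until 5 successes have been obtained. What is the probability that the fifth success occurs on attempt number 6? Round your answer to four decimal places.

Y = trial on which the fifth success occurs; negative binomial, r=5, p=0.363636.
P(Y=6) = C(5,4) · p^5 · (1−p)^1
= 5 · 0.0063582 · 0.63636 = 0.020231

0.0202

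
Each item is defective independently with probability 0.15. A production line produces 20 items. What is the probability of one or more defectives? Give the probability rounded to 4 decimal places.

0.9612

P(at least one) = 1 − P(none) = 1 − (1 − 0.15)^20
= 1 − 0.038760 = 0.961240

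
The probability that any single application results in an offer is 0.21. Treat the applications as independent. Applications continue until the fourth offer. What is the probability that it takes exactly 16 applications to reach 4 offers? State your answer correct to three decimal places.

0.052

Y = trial on which the fourth success occurs; negative binomial, r=4, p=0.21.
P(Y=16) = C(15,3) · p^4 · (1−p)^12
= 455 · 0.0019448 · 0.059092 = 0.05229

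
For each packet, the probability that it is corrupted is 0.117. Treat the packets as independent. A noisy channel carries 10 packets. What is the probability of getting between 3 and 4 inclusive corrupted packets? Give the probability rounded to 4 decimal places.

X ~ Binomial(10, 0.117); P(3 ≤ X ≤ 4) = Σ C(10,k) p^k (1−p)^(10−k) over k:
  k=3: C(10,3)·0.117^3·0.883^7 = 0.080438
  k=4: C(10,4)·0.117^4·0.883^6 = 0.018652
Total = 0.099091

0.0991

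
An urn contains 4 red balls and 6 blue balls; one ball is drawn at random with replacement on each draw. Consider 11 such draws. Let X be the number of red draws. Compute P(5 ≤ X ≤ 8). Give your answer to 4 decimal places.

0.4613

X ~ Binomial(11, 0.40); P(5 ≤ X ≤ 8) = Σ C(11,k) p^k (1−p)^(11−k) over k:
  k=5: C(11,5)·0.40^5·0.60^6 = 0.220724
  k=6: C(11,6)·0.40^6·0.60^5 = 0.147149
  k=7: C(11,7)·0.40^7·0.60^4 = 0.070071
  k=8: C(11,8)·0.40^8·0.60^3 = 0.023357
Total = 0.461301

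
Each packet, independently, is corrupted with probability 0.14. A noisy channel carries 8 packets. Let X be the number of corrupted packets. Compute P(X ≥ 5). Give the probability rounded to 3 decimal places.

0.002

X ~ Binomial(8, 0.14); P(X ≥ 5) = Σ C(8,k) p^k (1−p)^(8−k) over k:
  k=5: C(8,5)·0.14^5·0.86^3 = 0.00192
  k=6: C(8,6)·0.14^6·0.86^2 = 0.00016
  k=7: C(8,7)·0.14^7·0.86^1 = 0.00001
  k=8: C(8,8)·0.14^8·0.86^0 = 0.00000
Total = 0.00208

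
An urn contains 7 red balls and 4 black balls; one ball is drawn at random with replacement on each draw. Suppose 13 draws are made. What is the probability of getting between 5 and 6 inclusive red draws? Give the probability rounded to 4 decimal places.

0.1369

X ~ Binomial(13, 0.636364); P(5 ≤ X ≤ 6) = Σ C(13,k) p^k (1−p)^(13−k) over k:
  k=5: C(13,5)·0.636364^5·0.363636^8 = 0.041062
  k=6: C(13,6)·0.636364^6·0.363636^7 = 0.095812
Total = 0.136874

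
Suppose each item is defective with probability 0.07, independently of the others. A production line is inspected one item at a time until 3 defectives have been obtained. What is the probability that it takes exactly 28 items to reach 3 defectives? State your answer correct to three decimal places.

0.020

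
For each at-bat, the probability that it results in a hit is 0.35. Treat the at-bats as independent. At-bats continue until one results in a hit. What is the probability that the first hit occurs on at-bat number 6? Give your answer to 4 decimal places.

Geometric (trials to first success), p = 0.35.
P(Y = 6) = (1−p)^5 · p = 0.11603 · 0.35 = 0.040610

0.0406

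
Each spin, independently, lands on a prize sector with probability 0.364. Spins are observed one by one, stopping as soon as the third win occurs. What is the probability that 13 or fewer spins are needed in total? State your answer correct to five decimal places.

Finishing within 13 spins ⇔ at least 3 successes in the first 13. With X ~ Binomial(13, 0.364), P(Y ≤ 13) = 1 − P(X ≤ 2).
  k=0: C(13,0)·0.364^0·0.636^13 = 0.0027858
  k=1: C(13,1)·0.364^1·0.636^12 = 0.0207267
  k=2: C(13,2)·0.364^2·0.636^11 = 0.0711747
1 − 0.0946872 = 0.9053128

0.90531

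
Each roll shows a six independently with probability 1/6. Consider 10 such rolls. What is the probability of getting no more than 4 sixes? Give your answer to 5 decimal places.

0.98454

X ~ Binomial(10, 0.166667); P(X ≤ 4) = Σ C(10,k) p^k (1−p)^(10−k) over k:
  k=0: C(10,0)·0.166667^0·0.833333^10 = 0.1615056
  k=1: C(10,1)·0.166667^1·0.833333^9 = 0.3230112
  k=2: C(10,2)·0.166667^2·0.833333^8 = 0.2907100
  k=3: C(10,3)·0.166667^3·0.833333^7 = 0.1550454
  k=4: C(10,4)·0.166667^4·0.833333^6 = 0.0542659
Total = 0.9845380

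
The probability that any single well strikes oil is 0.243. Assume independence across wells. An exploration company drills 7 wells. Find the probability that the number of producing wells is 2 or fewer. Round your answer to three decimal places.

X ~ Binomial(7, 0.243); P(X ≤ 2) = Σ C(7,k) p^k (1−p)^(7−k) over k:
  k=0: C(7,0)·0.243^0·0.757^7 = 0.14245
  k=1: C(7,1)·0.243^1·0.757^6 = 0.32010
  k=2: C(7,2)·0.243^2·0.757^5 = 0.30826
Total = 0.77080

0.771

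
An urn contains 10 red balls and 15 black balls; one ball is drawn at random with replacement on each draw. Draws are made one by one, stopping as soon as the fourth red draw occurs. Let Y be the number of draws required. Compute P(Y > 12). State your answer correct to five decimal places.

0.22534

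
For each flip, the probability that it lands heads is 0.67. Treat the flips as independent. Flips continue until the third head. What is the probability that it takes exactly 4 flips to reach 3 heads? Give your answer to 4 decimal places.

0.2978

Y = trial on which the third success occurs; negative binomial, r=3, p=0.67.
P(Y=4) = C(3,2) · p^3 · (1−p)^1
= 3 · 0.30076 · 0.33 = 0.297755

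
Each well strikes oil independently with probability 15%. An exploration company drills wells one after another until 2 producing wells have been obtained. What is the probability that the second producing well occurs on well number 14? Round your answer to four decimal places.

Y = trial on which the second success occurs; negative binomial, r=2, p=0.15.
P(Y=14) = C(13,1) · p^2 · (1−p)^12
= 13 · 0.0225 · 0.14224 = 0.041606

0.0416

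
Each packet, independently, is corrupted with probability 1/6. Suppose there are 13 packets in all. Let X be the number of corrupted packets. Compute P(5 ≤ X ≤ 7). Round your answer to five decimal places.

0.05081

X ~ Binomial(13, 0.166667); P(5 ≤ X ≤ 7) = Σ C(13,k) p^k (1−p)^(13−k) over k:
  k=5: C(13,5)·0.166667^5·0.833333^8 = 0.0384922
  k=6: C(13,6)·0.166667^6·0.833333^7 = 0.0102646
  k=7: C(13,7)·0.166667^7·0.833333^6 = 0.0020529
Total = 0.0508097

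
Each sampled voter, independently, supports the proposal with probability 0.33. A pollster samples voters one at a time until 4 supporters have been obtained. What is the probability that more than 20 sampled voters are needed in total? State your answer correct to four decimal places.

Needing more than 20 sampled voters ⇔ fewer than 4 successes in the first 20. With X ~ Binomial(20, 0.33), P(Y > 20) = P(X ≤ 3).
  k=0: C(20,0)·0.33^0·0.67^20 = 0.000332
  k=1: C(20,1)·0.33^1·0.67^19 = 0.003273
  k=2: C(20,2)·0.33^2·0.67^18 = 0.015315
  k=3: C(20,3)·0.33^3·0.67^17 = 0.045260
P(X ≤ 3) = 0.064181

0.0642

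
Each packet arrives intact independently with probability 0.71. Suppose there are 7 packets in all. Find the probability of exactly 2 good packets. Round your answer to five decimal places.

X ~ Binomial(n=7, p=0.71).
P(X=2) = C(7,2) · p^2 · (1−p)^5
= 21 · 0.5041 · 0.0020511 = 0.0217133

0.02171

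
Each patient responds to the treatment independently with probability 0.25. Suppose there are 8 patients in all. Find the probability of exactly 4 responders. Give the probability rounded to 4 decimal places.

0.0865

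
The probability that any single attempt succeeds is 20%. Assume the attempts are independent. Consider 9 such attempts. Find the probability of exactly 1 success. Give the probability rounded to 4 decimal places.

0.3020

X ~ Binomial(n=9, p=0.20).
P(X=1) = C(9,1) · p^1 · (1−p)^8
= 9 · 0.2 · 0.16777 = 0.301990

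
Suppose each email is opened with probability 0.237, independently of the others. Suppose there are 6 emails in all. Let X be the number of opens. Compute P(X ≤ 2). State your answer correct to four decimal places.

X ~ Binomial(6, 0.237); P(X ≤ 2) = Σ C(6,k) p^k (1−p)^(6−k) over k:
  k=0: C(6,0)·0.237^0·0.763^6 = 0.197309
  k=1: C(6,1)·0.237^1·0.763^5 = 0.367724
  k=2: C(6,2)·0.237^2·0.763^4 = 0.285553
Total = 0.850586

0.8506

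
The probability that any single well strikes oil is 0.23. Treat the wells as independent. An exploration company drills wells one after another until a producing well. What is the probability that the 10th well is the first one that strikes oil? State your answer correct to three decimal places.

Geometric (trials to first success), p = 0.23.
P(Y = 10) = (1−p)^9 · p = 0.095152 · 0.23 = 0.02188

0.022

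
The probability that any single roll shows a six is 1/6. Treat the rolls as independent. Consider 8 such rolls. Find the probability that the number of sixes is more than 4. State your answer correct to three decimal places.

X ~ Binomial(8, 0.166667); P(X ≥ 5) = Σ C(8,k) p^k (1−p)^(8−k) over k:
  k=5: C(8,5)·0.166667^5·0.833333^3 = 0.00417
  k=6: C(8,6)·0.166667^6·0.833333^2 = 0.00042
  k=7: C(8,7)·0.166667^7·0.833333^1 = 0.00002
  k=8: C(8,8)·0.166667^8·0.833333^0 = 0.00000
Total = 0.00461

0.005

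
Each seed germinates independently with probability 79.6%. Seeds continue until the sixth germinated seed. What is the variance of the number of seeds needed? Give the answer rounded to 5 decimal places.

1.93177

Y = total seeds until the sixth success; negative binomial with r=6, p=0.796.
Var(Y) = r(1−p)/p² = 6·0.204 / 0.796² = 1.9317694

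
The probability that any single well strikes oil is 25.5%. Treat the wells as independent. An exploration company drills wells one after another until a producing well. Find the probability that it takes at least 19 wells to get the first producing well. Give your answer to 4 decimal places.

0.0050

Y = number of wells to the first success; geometric, p = 0.255.
P(Y > 18) = P(first 18 all fail) = (1−p)^18 = 0.004998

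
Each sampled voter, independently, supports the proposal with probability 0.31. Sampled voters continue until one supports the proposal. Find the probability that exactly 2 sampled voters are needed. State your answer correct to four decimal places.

Geometric (trials to first success), p = 0.31.
P(Y = 2) = (1−p)^1 · p = 0.69 · 0.31 = 0.213900

0.2139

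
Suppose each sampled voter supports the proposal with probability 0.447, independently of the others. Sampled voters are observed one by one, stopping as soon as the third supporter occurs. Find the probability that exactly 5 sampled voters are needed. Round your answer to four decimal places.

0.1639

Y = trial on which the third success occurs; negative binomial, r=3, p=0.447.
P(Y=5) = C(4,2) · p^3 · (1−p)^2
= 6 · 0.089315 · 0.30581 = 0.163879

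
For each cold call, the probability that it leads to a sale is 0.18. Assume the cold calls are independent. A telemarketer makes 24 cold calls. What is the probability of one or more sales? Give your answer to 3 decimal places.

P(at least one) = 1 − P(none) = 1 − (1 − 0.18)^24
= 1 − 0.00854 = 0.99146

0.991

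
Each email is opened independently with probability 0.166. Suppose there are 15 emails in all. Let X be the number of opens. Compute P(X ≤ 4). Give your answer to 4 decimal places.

0.9115

X ~ Binomial(15, 0.166); P(X ≤ 4) = Σ C(15,k) p^k (1−p)^(15−k) over k:
  k=0: C(15,0)·0.166^0·0.834^15 = 0.065689
  k=1: C(15,1)·0.166^1·0.834^14 = 0.196121
  k=2: C(15,2)·0.166^2·0.834^13 = 0.273252
  k=3: C(15,3)·0.166^3·0.834^12 = 0.235683
  k=4: C(15,4)·0.166^4·0.834^11 = 0.140732
Total = 0.911477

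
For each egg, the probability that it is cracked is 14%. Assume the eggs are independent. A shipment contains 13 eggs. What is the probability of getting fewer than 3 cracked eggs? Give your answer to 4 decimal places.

0.7296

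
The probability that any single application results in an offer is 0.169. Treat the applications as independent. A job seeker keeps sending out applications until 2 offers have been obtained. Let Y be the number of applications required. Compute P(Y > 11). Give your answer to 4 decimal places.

0.4224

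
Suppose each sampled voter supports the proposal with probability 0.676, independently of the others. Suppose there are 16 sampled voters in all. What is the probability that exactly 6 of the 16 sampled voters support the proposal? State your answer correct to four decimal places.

X ~ Binomial(n=16, p=0.676).
P(X=6) = C(16,6) · p^6 · (1−p)^10
= 8008 · 0.095429 · 1.2748e-05 = 0.009742

0.0097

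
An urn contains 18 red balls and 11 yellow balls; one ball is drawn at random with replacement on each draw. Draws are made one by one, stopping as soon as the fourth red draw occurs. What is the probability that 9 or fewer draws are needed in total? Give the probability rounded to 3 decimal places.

0.922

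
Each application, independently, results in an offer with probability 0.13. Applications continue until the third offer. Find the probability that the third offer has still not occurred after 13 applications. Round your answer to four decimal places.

0.7663

Needing more than 13 applications ⇔ fewer than 3 successes in the first 13. With X ~ Binomial(13, 0.13), P(Y > 13) = P(X ≤ 2).
  k=0: C(13,0)·0.13^0·0.87^13 = 0.163588
  k=1: C(13,1)·0.13^1·0.87^12 = 0.317774
  k=2: C(13,2)·0.13^2·0.87^11 = 0.284900
P(X ≤ 2) = 0.766262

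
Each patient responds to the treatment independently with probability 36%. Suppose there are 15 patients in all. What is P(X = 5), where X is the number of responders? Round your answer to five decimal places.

0.20935

X ~ Binomial(n=15, p=0.36).
P(X=5) = C(15,5) · p^5 · (1−p)^10
= 3003 · 0.0060466 · 0.011529 = 0.2093474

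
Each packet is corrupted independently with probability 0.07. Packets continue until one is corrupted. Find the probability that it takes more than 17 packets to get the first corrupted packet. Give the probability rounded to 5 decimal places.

0.29121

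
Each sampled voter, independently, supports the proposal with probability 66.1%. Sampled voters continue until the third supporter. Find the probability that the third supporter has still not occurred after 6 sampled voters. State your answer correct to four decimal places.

Needing more than 6 sampled voters ⇔ fewer than 3 successes in the first 6. With X ~ Binomial(6, 0.661), P(Y > 6) = P(X ≤ 2).
  k=0: C(6,0)·0.661^0·0.339^6 = 0.001518
  k=1: C(6,1)·0.661^1·0.339^5 = 0.017756
  k=2: C(6,2)·0.661^2·0.339^4 = 0.086555
P(X ≤ 2) = 0.105829

0.1058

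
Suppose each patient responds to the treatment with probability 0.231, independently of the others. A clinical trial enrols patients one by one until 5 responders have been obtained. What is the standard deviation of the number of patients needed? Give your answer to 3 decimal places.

8.489

Y = total patients until the fifth success; negative binomial with r=5, p=0.231.
SD(Y) = √[r(1−p)/p²] = √(72.05637) = 8.48860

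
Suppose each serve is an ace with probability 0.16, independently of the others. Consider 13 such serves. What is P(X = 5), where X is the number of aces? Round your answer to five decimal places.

0.03345

X ~ Binomial(n=13, p=0.16).
P(X=5) = C(13,5) · p^5 · (1−p)^8
= 1287 · 0.00010486 · 0.24788 = 0.0334513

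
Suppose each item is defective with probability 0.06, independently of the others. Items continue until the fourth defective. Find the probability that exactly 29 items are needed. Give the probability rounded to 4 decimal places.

0.0090

Y = trial on which the fourth success occurs; negative binomial, r=4, p=0.06.
P(Y=29) = C(28,3) · p^4 · (1−p)^25
= 3276 · 1.296e-05 · 0.21291 = 0.009040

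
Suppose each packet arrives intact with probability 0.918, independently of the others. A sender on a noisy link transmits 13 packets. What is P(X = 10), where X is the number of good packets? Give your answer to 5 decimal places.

0.06702

X ~ Binomial(n=13, p=0.918).
P(X=10) = C(13,10) · p^10 · (1−p)^3
= 286 · 0.42504 · 0.00055137 = 0.0670246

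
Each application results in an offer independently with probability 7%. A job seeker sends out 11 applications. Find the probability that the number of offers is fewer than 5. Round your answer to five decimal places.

0.99946

X ~ Binomial(11, 0.07); P(X ≤ 4) = Σ C(11,k) p^k (1−p)^(11−k) over k:
  k=0: C(11,0)·0.07^0·0.93^11 = 0.4501035
  k=1: C(11,1)·0.07^1·0.93^10 = 0.3726664
  k=2: C(11,2)·0.07^2·0.93^9 = 0.1402508
  k=3: C(11,3)·0.07^3·0.93^8 = 0.0316695
  k=4: C(11,4)·0.07^4·0.93^7 = 0.0047675
Total = 0.9994577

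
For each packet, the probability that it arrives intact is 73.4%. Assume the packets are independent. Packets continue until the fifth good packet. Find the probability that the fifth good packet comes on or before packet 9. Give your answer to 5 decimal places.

Finishing within 9 packets ⇔ at least 5 successes in the first 9. With X ~ Binomial(9, 0.734), P(Y ≤ 9) = 1 − P(X ≤ 4).
  k=0: C(9,0)·0.734^0·0.266^9 = 0.0000067
  k=1: C(9,1)·0.734^1·0.266^8 = 0.0001656
  k=2: C(9,2)·0.734^2·0.266^7 = 0.0018275
  k=3: C(9,3)·0.734^3·0.266^6 = 0.0117668
  k=4: C(9,4)·0.734^4·0.266^5 = 0.0487038
1 − 0.0624704 = 0.9375296

0.93753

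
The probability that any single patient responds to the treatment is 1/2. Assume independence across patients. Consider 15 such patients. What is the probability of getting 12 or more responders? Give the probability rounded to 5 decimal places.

0.01758

X ~ Binomial(15, 0.50); P(X ≥ 12) = Σ C(15,k) p^k (1−p)^(15−k) over k:
  k=12: C(15,12)·0.50^12·0.50^3 = 0.0138855
  k=13: C(15,13)·0.50^13·0.50^2 = 0.0032043
  k=14: C(15,14)·0.50^14·0.50^1 = 0.0004578
  k=15: C(15,15)·0.50^15·0.50^0 = 0.0000305
Total = 0.0175781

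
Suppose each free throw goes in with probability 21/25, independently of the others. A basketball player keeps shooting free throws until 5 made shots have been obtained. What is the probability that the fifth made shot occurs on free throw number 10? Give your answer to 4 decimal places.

Y = trial on which the fifth success occurs; negative binomial, r=5, p=0.84.
P(Y=10) = C(9,4) · p^5 · (1−p)^5
= 126 · 0.41821 · 0.00010486 = 0.005525

0.0055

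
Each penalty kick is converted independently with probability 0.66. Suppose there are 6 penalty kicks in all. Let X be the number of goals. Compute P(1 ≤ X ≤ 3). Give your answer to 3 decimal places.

0.331

X ~ Binomial(6, 0.66); P(1 ≤ X ≤ 3) = Σ C(6,k) p^k (1−p)^(6−k) over k:
  k=1: C(6,1)·0.66^1·0.34^5 = 0.01799
  k=2: C(6,2)·0.66^2·0.34^4 = 0.08732
  k=3: C(6,3)·0.66^3·0.34^3 = 0.22599
Total = 0.33130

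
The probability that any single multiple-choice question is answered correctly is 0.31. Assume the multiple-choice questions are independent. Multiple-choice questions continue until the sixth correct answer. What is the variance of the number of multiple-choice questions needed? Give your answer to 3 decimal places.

Y = total multiple-choice questions until the sixth success; negative binomial with r=6, p=0.31.
Var(Y) = r(1−p)/p² = 6·0.69 / 0.31² = 43.08012

43.080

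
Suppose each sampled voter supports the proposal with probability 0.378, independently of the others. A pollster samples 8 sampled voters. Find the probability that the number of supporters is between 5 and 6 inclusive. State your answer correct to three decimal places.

0.136

X ~ Binomial(8, 0.378); P(5 ≤ X ≤ 6) = Σ C(8,k) p^k (1−p)^(8−k) over k:
  k=5: C(8,5)·0.378^5·0.622^3 = 0.10400
  k=6: C(8,6)·0.378^6·0.622^2 = 0.03160
Total = 0.13560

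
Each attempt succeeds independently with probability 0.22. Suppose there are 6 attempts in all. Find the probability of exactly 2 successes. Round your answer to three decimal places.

X ~ Binomial(n=6, p=0.22).
P(X=2) = C(6,2) · p^2 · (1−p)^4
= 15 · 0.0484 · 0.37015 = 0.26873

0.269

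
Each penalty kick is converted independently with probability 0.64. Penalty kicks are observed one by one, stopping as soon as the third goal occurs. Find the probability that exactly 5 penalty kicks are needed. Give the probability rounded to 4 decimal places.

Y = trial on which the third success occurs; negative binomial, r=3, p=0.64.
P(Y=5) = C(4,2) · p^3 · (1−p)^2
= 6 · 0.26214 · 0.1296 = 0.203843

0.2038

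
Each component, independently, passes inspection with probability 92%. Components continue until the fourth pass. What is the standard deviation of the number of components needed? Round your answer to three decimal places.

Y = total components until the fourth success; negative binomial with r=4, p=0.92.
SD(Y) = √[r(1−p)/p²] = √(0.37807) = 0.61488

0.615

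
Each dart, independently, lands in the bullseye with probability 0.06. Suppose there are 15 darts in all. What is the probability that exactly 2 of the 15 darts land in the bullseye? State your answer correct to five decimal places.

X ~ Binomial(n=15, p=0.06).
P(X=2) = C(15,2) · p^2 · (1−p)^13
= 105 · 0.0036 · 0.44737 = 0.1691040

0.16910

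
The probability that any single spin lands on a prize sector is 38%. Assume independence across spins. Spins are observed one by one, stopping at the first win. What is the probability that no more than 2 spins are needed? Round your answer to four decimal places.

0.6156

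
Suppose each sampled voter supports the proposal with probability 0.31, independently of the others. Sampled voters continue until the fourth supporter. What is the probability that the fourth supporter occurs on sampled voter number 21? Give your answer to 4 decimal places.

0.0192

Y = trial on which the fourth success occurs; negative binomial, r=4, p=0.31.
P(Y=21) = C(20,3) · p^4 · (1−p)^17
= 1140 · 0.0092352 · 0.0018215 = 0.019177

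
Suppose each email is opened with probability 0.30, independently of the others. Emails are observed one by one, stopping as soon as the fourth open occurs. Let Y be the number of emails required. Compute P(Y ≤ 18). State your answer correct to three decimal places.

Finishing within 18 emails ⇔ at least 4 successes in the first 18. With X ~ Binomial(18, 0.30), P(Y ≤ 18) = 1 − P(X ≤ 3).
  k=0: C(18,0)·0.30^0·0.70^18 = 0.00163
  k=1: C(18,1)·0.30^1·0.70^17 = 0.01256
  k=2: C(18,2)·0.30^2·0.70^16 = 0.04576
  k=3: C(18,3)·0.30^3·0.70^15 = 0.10460
1 − 0.16455 = 0.83545

0.835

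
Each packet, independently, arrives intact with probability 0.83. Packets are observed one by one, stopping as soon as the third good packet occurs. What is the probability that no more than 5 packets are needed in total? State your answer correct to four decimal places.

Finishing within 5 packets ⇔ at least 3 successes in the first 5. With X ~ Binomial(5, 0.83), P(Y ≤ 5) = 1 − P(X ≤ 2).
  k=0: C(5,0)·0.83^0·0.17^5 = 0.000142
  k=1: C(5,1)·0.83^1·0.17^4 = 0.003466
  k=2: C(5,2)·0.83^2·0.17^3 = 0.033846
1 − 0.037454 = 0.962546

0.9625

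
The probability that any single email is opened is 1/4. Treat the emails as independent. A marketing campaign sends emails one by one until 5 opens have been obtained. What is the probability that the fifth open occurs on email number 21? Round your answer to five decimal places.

0.04742

Y = trial on which the fifth success occurs; negative binomial, r=5, p=0.25.
P(Y=21) = C(20,4) · p^5 · (1−p)^16
= 4845 · 0.00097656 · 0.010023 = 0.0474214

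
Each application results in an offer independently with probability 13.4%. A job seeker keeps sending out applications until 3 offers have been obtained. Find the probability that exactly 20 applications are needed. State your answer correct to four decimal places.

Y = trial on which the third success occurs; negative binomial, r=3, p=0.134.
P(Y=20) = C(19,2) · p^3 · (1−p)^17
= 171 · 0.0024061 · 0.086657 = 0.035655

0.0357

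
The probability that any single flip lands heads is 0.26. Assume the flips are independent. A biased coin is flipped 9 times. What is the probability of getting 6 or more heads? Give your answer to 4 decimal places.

0.0122

X ~ Binomial(9, 0.26); P(X ≥ 6) = Σ C(9,k) p^k (1−p)^(9−k) over k:
  k=6: C(9,6)·0.26^6·0.74^3 = 0.010515
  k=7: C(9,7)·0.26^7·0.74^2 = 0.001583
  k=8: C(9,8)·0.26^8·0.74^1 = 0.000139
  k=9: C(9,9)·0.26^9·0.74^0 = 0.000005
Total = 0.012243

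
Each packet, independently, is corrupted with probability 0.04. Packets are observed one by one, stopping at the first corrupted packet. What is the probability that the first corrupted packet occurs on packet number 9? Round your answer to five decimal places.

0.02886

Geometric (trials to first success), p = 0.04.
P(Y = 9) = (1−p)^8 · p = 0.72139 · 0.04 = 0.0288556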